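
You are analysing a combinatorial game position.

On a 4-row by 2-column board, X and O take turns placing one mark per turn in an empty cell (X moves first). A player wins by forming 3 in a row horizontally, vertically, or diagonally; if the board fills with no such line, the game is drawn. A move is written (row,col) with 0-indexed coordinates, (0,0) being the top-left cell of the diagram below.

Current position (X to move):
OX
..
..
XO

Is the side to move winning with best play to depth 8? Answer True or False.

ply 1, X at OX/../../XO | (1,0)=+0→OX/X./../XO*; (1,1)=+0→OX/.X/../XO; (2,0)=+0→OX/../X./XO; (2,1)=+0→OX/../.X/XO
ply 2, O at OX/X./../XO | (1,1)=-1→OX/XO/../XO; (2,0)=+0→OX/X./O./XO*; (2,1)=-1→OX/X./.O/XO
ply 3, X at OX/X./O./XO | (1,1)=+0→OX/XX/O./XO*; (2,1)=+0→OX/X./OX/XO
ply 4, O at OX/XX/O./XO | (2,1)=+0→OX/XX/OO/XO*
ply 5: OX/XX/OO/XO is terminal +0 (X); from OX/../../XO depth 8

X winning at [OX/../../XO]: False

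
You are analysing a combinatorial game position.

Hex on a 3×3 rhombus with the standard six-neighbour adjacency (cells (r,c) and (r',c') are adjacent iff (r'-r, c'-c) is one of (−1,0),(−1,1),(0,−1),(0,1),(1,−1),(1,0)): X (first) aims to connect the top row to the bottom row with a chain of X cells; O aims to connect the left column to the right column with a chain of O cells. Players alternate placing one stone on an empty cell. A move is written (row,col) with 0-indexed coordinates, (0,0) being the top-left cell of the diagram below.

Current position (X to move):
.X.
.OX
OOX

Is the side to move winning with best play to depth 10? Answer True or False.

X winning at [.X./.OX/OOX]: True

p1 X@[.X./.OX/OOX]: (0,0)[XX./.OX/OOX]-1 (0,2)[.XX/.OX/OOX]+1* (1,0)[.X./XOX/OOX]-1
p2 O@[.XX/.OX/OOX] terminal -1; root [.X./.OX/OOX] d10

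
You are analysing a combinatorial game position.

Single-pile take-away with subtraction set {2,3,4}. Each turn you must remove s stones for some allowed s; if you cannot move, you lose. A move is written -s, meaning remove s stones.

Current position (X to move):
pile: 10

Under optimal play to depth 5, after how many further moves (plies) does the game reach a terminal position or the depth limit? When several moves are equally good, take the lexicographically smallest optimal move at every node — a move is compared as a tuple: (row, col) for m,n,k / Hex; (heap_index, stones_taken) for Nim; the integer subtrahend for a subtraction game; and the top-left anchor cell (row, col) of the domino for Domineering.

[10] X move#1: -2:-1/8, -3:+1/7*, -4:+1/6
[7] O move#2: -2:-1/5*, -3:-1/4, -4:-1/3
[5] X move#3: -2:-1/3, -3:-1/2, -4:+1/1*
[1] end (terminal -1, O#4); searched 10 to 5

PV length from [10]: 3 plies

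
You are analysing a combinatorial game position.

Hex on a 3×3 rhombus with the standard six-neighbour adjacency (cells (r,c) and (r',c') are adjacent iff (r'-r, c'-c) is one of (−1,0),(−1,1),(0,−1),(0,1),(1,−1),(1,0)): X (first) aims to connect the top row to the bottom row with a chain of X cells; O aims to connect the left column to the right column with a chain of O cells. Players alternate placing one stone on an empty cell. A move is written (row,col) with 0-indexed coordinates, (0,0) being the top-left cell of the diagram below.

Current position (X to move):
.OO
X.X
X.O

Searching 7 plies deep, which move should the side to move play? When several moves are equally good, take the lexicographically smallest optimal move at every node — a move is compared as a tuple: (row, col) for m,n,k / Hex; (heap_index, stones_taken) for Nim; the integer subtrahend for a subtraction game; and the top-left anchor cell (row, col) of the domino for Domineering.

[.OO/X.X/X.O] X move#1: (0,0):+1/XOO/X.X/X.O*, (1,1):-1/.OO/XXX/X.O, (2,1):-1/.OO/X.X/XXO
[XOO/X.X/X.O] end (terminal -1, O#2); searched .OO/X.X/X.O to 7

X's best at [.OO/X.X/X.O]: (0,0)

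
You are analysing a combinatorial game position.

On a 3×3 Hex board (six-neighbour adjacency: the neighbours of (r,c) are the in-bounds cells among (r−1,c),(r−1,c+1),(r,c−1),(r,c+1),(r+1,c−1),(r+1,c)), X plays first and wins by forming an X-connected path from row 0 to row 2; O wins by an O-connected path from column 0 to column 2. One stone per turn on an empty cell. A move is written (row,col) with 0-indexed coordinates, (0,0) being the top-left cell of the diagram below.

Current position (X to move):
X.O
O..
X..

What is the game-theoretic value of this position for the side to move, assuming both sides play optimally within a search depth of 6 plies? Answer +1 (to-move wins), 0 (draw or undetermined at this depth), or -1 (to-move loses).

value(X.O/O../X.., X) = -1

[X.O/O../X..] X move#1: (0,1):-1/XXO/O../X..*, (1,1):-1/X.O/OX./X.., (1,2):-1/X.O/O.X/X.., (2,1):-1/X.O/O../XX., (2,2):-1/X.O/O../X.X
[XXO/O../X..] O move#2: (1,1):+1/XXO/OO./X..*, (1,2):-1/XXO/O.O/X.., (2,1):-1/XXO/O../XO., (2,2):-1/XXO/O../X.O
[XXO/OO./X..] end (terminal -1, X#3); searched X.O/O../X.. to 6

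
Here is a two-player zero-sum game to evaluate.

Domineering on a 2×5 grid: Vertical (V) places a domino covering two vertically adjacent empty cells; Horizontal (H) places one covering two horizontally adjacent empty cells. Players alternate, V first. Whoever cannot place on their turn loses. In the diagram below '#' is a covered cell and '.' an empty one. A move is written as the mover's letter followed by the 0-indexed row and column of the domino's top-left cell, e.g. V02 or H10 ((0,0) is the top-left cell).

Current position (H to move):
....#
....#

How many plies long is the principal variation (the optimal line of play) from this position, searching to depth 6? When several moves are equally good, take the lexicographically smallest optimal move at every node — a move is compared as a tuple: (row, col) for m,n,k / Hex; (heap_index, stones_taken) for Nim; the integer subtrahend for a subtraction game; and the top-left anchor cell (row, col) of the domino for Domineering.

ply 1, H at ....#/....# | H00=-1→##..#/....#; H01=+1→.##.#/....#*; H02=-1→..###/....#; H10=-1→....#/##..#; H11=+1→....#/.##.#; H12=-1→....#/..###
ply 2, V at .##.#/....# | V00=-1→###.#/#...#*; V03=-1→.####/...##
ply 3, H at ###.#/#...# | H11=-1→###.#/###.#; H12=+1→###.#/#.###*
ply 4: ###.#/#.### is terminal -1 (V); from ....#/....# depth 6

PV length from [....#/....#]: 3 plies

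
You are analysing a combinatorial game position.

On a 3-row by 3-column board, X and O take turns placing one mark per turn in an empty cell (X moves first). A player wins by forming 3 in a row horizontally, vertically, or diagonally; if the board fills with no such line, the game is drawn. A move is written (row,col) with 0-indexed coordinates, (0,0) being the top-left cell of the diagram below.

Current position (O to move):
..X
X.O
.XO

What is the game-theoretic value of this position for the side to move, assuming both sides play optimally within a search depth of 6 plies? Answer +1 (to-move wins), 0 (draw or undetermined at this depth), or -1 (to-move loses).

ply 1, O at ..X/X.O/.XO | (0,0)=-1→O.X/X.O/.XO*; (0,1)=-1→.OX/X.O/.XO; (1,1)=-1→..X/XOO/.XO; (2,0)=-1→..X/X.O/OXO
ply 2, X at O.X/X.O/.XO | (0,1)=-1→OXX/X.O/.XO; (1,1)=+1→O.X/XXO/.XO*; (2,0)=-1→O.X/X.O/XXO
ply 3, O at O.X/XXO/.XO | (0,1)=-1→OOX/XXO/.XO*; (2,0)=-1→O.X/XXO/OXO
ply 4, X at OOX/XXO/.XO | (2,0)=+1→OOX/XXO/XXO*
ply 5: OOX/XXO/XXO is terminal -1 (O); from ..X/X.O/.XO depth 6

value(..X/X.O/.XO, O) = -1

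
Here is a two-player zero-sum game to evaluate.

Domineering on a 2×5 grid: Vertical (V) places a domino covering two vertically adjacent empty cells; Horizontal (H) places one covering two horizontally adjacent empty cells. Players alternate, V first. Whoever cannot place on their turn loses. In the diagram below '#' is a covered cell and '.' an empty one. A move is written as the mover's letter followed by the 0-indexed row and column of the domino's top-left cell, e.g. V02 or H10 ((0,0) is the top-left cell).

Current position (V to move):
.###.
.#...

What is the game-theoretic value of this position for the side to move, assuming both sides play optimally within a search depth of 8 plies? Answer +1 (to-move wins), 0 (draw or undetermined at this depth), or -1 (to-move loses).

value(.###./.#..., V) = +1

ply 1, V at .###./.#... | V00=-1→####./##...; V04=+1→.####/.#..#*
ply 2, H at .####/.#..# | H12=-1→.####/.####*
ply 3, V at .####/.#### | V00=+1→#####/#####*
ply 4: #####/##### is terminal -1 (H); from .###./.#... depth 8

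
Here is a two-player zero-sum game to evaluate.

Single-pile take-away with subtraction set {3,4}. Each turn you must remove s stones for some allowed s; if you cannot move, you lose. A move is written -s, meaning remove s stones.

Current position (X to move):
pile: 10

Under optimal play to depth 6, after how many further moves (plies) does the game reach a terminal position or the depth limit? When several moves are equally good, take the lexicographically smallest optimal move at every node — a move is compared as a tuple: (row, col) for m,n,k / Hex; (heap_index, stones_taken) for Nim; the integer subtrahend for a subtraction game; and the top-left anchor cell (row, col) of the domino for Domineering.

PV length from [10]: 3 plies

[10] X move#1: -3:+1/7*, -4:-1/6
[7] O move#2: -3:-1/4*, -4:-1/3
[4] X move#3: -3:+1/1*, -4:+1/0
[1] end (terminal -1, O#4); searched 10 to 6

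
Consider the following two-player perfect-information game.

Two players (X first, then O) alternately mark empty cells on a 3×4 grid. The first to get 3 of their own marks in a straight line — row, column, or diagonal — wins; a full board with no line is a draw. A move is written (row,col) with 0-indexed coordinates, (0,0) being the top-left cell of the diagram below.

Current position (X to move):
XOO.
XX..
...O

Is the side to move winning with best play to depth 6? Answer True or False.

[XOO./XX../...O] X move#1: (0,3):-1/XOOX/XX../...O, (1,2):+1/XOO./XXX./...O*, (1,3):-1/XOO./XX.X/...O, (2,0):+1/XOO./XX../X..O, (2,1):-1/XOO./XX../.X.O, (2,2):+1/XOO./XX../..XO
[XOO./XXX./...O] end (terminal -1, O#2); searched XOO./XX../...O to 6

X winning at [XOO./XX../...O]: True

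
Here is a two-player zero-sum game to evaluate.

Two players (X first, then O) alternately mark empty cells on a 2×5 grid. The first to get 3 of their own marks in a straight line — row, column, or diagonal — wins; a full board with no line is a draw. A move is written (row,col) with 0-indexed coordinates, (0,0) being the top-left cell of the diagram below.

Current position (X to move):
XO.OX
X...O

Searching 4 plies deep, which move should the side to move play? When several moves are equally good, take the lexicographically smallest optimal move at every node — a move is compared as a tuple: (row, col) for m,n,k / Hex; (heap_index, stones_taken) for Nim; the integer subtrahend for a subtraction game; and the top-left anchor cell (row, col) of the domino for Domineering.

X's best at [XO.OX/X...O]: (0,2)

ply 1, X at XO.OX/X...O | (0,2)=+0→XOXOX/X...O*; (1,1)=-1→XO.OX/XX..O; (1,2)=-1→XO.OX/X.X.O; (1,3)=-1→XO.OX/X..XO
ply 2, O at XOXOX/X...O | (1,1)=+0→XOXOX/XO..O*; (1,2)=+0→XOXOX/X.O.O; (1,3)=+0→XOXOX/X..OO
ply 3, X at XOXOX/XO..O | (1,2)=+0→XOXOX/XOX.O*; (1,3)=+0→XOXOX/XO.XO
ply 4, O at XOXOX/XOX.O | (1,3)=+0→XOXOX/XOXOO*
ply 5: XOXOX/XOXOO is terminal +0 (X); from XO.OX/X...O depth 4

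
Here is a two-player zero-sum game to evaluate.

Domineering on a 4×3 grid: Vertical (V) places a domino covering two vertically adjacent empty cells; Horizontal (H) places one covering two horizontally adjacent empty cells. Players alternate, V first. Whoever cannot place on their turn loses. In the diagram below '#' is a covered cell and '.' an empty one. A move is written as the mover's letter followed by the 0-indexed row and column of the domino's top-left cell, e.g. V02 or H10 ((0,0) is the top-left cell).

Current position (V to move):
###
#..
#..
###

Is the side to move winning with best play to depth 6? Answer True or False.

V winning at [###/#../#../###]: True

p1 V@[###/#../#../###]: V11[###/##./##./###]+1* V12[###/#.#/#.#/###]+1
p2 H@[###/##./##./###] terminal -1; root [###/#../#../###] d6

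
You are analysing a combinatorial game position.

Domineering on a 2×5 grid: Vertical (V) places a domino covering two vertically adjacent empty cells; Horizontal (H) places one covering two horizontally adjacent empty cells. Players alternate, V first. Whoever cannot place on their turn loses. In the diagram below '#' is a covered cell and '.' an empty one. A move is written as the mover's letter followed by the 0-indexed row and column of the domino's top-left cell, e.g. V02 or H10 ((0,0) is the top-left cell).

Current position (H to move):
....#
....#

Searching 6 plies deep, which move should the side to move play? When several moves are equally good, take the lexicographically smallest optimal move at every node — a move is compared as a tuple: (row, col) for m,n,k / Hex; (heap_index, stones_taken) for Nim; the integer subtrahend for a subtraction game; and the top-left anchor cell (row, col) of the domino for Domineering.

H's best at [....#/....#]: H01

[....#/....#] H move#1: H00:-1/##..#/....#, H01:+1/.##.#/....#*, H02:-1/..###/....#, H10:-1/....#/##..#, H11:+1/....#/.##.#, H12:-1/....#/..###
[.##.#/....#] V move#2: V00:-1/###.#/#...#*, V03:-1/.####/...##
[###.#/#...#] H move#3: H11:-1/###.#/###.#, H12:+1/###.#/#.###*
[###.#/#.###] end (terminal -1, V#4); searched ....#/....# to 6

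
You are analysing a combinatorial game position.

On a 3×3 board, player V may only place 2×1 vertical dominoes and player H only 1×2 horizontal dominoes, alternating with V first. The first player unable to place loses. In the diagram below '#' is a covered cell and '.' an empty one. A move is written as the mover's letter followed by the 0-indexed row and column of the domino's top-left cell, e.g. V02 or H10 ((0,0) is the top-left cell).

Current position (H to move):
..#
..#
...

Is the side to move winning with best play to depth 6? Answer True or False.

ply 1, H at ..#/..#/... | H00=-1→###/..#/...; H10=+1→..#/###/...*; H20=-1→..#/..#/##.; H21=-1→..#/..#/.##
ply 2: ..#/###/... is terminal -1 (V); from ..#/..#/... depth 6

H winning at [..#/..#/...]: True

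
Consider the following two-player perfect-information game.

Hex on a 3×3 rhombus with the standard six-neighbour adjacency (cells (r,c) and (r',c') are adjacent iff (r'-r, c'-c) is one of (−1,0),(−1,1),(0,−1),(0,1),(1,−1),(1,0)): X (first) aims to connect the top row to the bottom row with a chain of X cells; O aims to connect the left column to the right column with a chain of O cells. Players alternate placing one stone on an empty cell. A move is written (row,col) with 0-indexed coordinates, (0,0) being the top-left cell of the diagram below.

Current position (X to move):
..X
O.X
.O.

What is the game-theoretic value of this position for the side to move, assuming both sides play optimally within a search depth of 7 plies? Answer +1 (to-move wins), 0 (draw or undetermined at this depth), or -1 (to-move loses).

[..X/O.X/.O.] X move#1: (0,0):-1/X.X/O.X/.O., (0,1):-1/.XX/O.X/.O., (1,1):+1/..X/OXX/.O.*, (2,0):+1/..X/O.X/XO., (2,2):+1/..X/O.X/.OX
[..X/OXX/.O.] O move#2: (0,0):-1/O.X/OXX/.O.*, (0,1):-1/.OX/OXX/.O., (2,0):-1/..X/OXX/OO., (2,2):-1/..X/OXX/.OO
[O.X/OXX/.O.] X move#3: (0,1):+1/OXX/OXX/.O.*, (2,0):+1/O.X/OXX/XO., (2,2):+1/O.X/OXX/.OX
[OXX/OXX/.O.] O move#4: (2,0):-1/OXX/OXX/OO.*, (2,2):-1/OXX/OXX/.OO
[OXX/OXX/OO.] X move#5: (2,2):+1/OXX/OXX/OOX*
[OXX/OXX/OOX] end (terminal -1, O#6); searched ..X/O.X/.O. to 7

value(..X/O.X/.O., X) = +1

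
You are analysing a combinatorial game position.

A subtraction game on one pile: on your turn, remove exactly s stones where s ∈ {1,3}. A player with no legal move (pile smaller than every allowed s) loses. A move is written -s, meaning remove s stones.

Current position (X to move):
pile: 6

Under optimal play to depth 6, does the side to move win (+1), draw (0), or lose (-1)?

[6] X move#1: -1:-1/5*, -3:-1/3
[5] O move#2: -1:+1/4*, -3:+1/2
[4] X move#3: -1:-1/3*, -3:-1/1
[3] O move#4: -1:+1/2*, -3:+1/0
[2] X move#5: -1:-1/1*
[1] O move#6: -1:+1/0*
[0] end (terminal -1, X#7); searched 6 to 6

value(6, X) = -1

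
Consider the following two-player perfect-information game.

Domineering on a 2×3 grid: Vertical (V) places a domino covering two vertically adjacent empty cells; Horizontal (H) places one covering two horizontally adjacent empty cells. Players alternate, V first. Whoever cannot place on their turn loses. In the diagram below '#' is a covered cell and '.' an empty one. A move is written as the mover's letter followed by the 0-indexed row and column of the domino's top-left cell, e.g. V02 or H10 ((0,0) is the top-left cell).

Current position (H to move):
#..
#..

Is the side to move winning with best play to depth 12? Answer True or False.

[#../#..] H move#1: H01:+1/###/#..*, H11:+1/#../###
[###/#..] end (terminal -1, V#2); searched #../#.. to 12

H winning at [#../#..]: True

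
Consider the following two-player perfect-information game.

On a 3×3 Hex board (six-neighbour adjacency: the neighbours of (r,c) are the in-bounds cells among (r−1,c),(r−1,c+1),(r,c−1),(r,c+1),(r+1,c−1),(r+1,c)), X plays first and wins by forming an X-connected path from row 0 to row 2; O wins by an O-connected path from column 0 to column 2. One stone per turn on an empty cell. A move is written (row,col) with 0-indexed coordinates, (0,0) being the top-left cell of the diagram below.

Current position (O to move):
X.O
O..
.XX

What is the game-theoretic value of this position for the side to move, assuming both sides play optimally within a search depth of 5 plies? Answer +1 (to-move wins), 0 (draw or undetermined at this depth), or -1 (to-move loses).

p1 O@[X.O/O../.XX]: (0,1)[XOO/O../.XX]+1* (1,1)[X.O/OO./.XX]+1 (1,2)[X.O/O.O/.XX]+1 (2,0)[X.O/O../OXX]+1
p2 X@[XOO/O../.XX] terminal -1; root [X.O/O../.XX] d5

value(X.O/O../.XX, O) = +1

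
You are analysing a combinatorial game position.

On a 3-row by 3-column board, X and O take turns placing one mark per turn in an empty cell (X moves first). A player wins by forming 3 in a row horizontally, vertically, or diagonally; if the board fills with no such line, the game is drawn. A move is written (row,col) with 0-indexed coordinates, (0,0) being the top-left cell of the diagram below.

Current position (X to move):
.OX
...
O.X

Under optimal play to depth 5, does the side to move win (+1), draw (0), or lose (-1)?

value(.OX/.../O.X, X) = +1

p1 X@[.OX/.../O.X]: (0,0)[XOX/.../O.X]+1* (1,0)[.OX/X../O.X]+0 (1,1)[.OX/.X./O.X]+1 (1,2)[.OX/..X/O.X]+1 (2,1)[.OX/.../OXX]+0
p2 O@[XOX/.../O.X]: (1,0)[XOX/O../O.X]-1* (1,1)[XOX/.O./O.X]-1 (1,2)[XOX/..O/O.X]-1 (2,1)[XOX/.../OOX]-1
p3 X@[XOX/O../O.X]: (1,1)[XOX/OX./O.X]+1* (1,2)[XOX/O.X/O.X]+1 (2,1)[XOX/O../OXX]+1
p4 O@[XOX/OX./O.X] terminal -1; root [.OX/.../O.X] d5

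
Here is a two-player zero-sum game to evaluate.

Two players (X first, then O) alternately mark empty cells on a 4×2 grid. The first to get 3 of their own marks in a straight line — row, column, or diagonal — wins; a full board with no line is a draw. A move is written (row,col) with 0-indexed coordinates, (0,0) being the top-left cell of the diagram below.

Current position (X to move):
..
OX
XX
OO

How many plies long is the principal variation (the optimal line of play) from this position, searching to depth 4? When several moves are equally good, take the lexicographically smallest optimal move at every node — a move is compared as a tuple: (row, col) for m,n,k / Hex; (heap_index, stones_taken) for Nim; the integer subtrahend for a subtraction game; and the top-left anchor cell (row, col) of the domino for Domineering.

PV length from [../OX/XX/OO]: 1 ply

ply 1, X at ../OX/XX/OO | (0,0)=+0→X./OX/XX/OO; (0,1)=+1→.X/OX/XX/OO*
ply 2: .X/OX/XX/OO is terminal -1 (O); from ../OX/XX/OO depth 4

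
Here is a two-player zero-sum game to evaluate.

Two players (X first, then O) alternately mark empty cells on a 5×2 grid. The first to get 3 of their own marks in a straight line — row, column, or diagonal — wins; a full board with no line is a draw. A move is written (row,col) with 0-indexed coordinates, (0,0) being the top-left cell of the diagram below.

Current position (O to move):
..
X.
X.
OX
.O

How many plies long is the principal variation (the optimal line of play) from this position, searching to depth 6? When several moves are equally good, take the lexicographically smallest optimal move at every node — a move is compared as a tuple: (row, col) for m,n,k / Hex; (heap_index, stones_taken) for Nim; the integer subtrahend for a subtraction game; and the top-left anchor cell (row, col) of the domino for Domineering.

PV length from [../X./X./OX/.O]: 5 plies

[../X./X./OX/.O] O move#1: (0,0):+0/O./X./X./OX/.O*, (0,1):-1/.O/X./X./OX/.O, (1,1):-1/../XO/X./OX/.O, (2,1):-1/../X./XO/OX/.O, (4,0):-1/../X./X./OX/OO
[O./X./X./OX/.O] X move#2: (0,1):+0/OX/X./X./OX/.O*, (1,1):+0/O./XX/X./OX/.O, (2,1):+0/O./X./XX/OX/.O, (4,0):+0/O./X./X./OX/XO
[OX/X./X./OX/.O] O move#3: (1,1):+0/OX/XO/X./OX/.O*, (2,1):+0/OX/X./XO/OX/.O, (4,0):+0/OX/X./X./OX/OO
[OX/XO/X./OX/.O] X move#4: (2,1):+0/OX/XO/XX/OX/.O*, (4,0):+0/OX/XO/X./OX/XO
[OX/XO/XX/OX/.O] O move#5: (4,0):+0/OX/XO/XX/OX/OO*
[OX/XO/XX/OX/OO] end (terminal +0, X#6); searched ../X./X./OX/.O to 6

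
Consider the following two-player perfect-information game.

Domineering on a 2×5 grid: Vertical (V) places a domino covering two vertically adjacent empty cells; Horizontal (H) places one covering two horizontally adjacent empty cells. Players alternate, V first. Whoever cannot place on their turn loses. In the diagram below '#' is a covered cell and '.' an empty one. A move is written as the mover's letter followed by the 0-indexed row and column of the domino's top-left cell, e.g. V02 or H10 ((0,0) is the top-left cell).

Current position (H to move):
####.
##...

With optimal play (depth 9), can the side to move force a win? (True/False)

[####./##...] H move#1: H12:-1/####./####., H13:+1/####./##.##*
[####./##.##] end (terminal -1, V#2); searched ####./##... to 9

H winning at [####./##...]: True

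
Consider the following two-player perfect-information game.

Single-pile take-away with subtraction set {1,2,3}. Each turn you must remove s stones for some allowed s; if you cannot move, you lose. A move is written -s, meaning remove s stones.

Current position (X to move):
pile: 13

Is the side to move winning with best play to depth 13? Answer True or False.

ply 1, X at 13 | -1=+1→12*; -2=-1→11; -3=-1→10
ply 2, O at 12 | -1=-1→11*; -2=-1→10; -3=-1→9
ply 3, X at 11 | -1=-1→10; -2=-1→9; -3=+1→8*
ply 4, O at 8 | -1=-1→7*; -2=-1→6; -3=-1→5
ply 5, X at 7 | -1=-1→6; -2=-1→5; -3=+1→4*
ply 6, O at 4 | -1=-1→3*; -2=-1→2; -3=-1→1
ply 7, X at 3 | -1=-1→2; -2=-1→1; -3=+1→0*
ply 8: 0 is terminal -1 (O); from 13 depth 13

X winning at [13]: True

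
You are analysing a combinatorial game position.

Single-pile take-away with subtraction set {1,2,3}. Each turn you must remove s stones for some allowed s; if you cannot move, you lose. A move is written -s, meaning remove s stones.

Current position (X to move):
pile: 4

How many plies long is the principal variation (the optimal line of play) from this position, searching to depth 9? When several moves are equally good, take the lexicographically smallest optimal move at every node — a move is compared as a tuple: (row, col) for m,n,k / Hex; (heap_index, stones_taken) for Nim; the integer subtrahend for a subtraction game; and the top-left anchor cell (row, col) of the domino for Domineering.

[4] X move#1: -1:-1/3*, -2:-1/2, -3:-1/1
[3] O move#2: -1:-1/2, -2:-1/1, -3:+1/0*
[0] end (terminal -1, X#3); searched 4 to 9

PV length from [4]: 2 plies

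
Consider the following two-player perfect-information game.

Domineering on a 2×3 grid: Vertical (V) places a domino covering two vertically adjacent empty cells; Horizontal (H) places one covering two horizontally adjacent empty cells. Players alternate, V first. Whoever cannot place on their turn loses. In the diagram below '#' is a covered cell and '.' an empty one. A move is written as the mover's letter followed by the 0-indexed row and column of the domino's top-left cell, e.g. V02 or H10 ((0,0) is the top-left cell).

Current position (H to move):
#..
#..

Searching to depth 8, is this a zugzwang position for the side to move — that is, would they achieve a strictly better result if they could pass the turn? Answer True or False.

[#../#..] H move#1: H01:+1/###/#..*, H11:+1/#../###
[###/#..] end (terminal -1, V#2); searched #../#.. to 8
pass branch (V moves first from the same position):
  | [#../#..] V move#1: V01:+1/##./##.*, V02:+1/#.#/#.#
  | [##./##.] end (terminal -1, H#2); searched #../#.. to 8
H moving scores +1; H passing scores -1

zugzwang(#../#.., H) = False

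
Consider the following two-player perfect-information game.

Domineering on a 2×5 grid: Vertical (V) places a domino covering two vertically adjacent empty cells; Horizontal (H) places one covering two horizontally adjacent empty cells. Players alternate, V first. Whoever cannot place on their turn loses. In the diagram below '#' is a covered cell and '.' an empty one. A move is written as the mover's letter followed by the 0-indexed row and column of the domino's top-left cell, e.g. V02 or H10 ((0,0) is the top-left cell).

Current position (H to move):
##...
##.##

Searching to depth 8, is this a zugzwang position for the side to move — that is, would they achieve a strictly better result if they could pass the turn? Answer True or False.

zugzwang(##.../##.##, H) = False

ply 1, H at ##.../##.## | H02=+1→####./##.##*; H03=-1→##.##/##.##
ply 2: ####./##.## is terminal -1 (V); from ##.../##.## depth 8
suppose H passes — search the same position with V to move:
pass> ply 1, V at ##.../##.## | V02=-1→###../#####*
pass> ply 2, H at ###../##### | H03=+1→#####/#####*
pass> ply 3: #####/##### is terminal -1 (V); from ##.../##.## depth 8
for H: play +1, pass +1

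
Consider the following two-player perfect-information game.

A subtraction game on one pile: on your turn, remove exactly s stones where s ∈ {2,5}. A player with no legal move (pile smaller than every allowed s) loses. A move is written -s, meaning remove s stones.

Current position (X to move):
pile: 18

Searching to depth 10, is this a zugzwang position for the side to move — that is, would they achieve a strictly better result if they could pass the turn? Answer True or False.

zugzwang(18, X) = True

p1 X@[18]: -2[16]-1* -5[13]-1
p2 O@[16]: -2[14]+1* -5[11]+1
p3 X@[14]: -2[12]-1* -5[9]-1
p4 O@[12]: -2[10]-1 -5[7]+1*
p5 X@[7]: -2[5]-1* -5[2]-1
p6 O@[5]: -2[3]-1 -5[0]+1*
p7 X@[0] terminal -1; root [18] d10
suppose X passes — search the same position with O to move:
pass> p1 O@[18]: -2[16]-1* -5[13]-1
pass> p2 X@[16]: -2[14]+1* -5[11]+1
pass> p3 O@[14]: -2[12]-1* -5[9]-1
pass> p4 X@[12]: -2[10]-1 -5[7]+1*
pass> p5 O@[7]: -2[5]-1* -5[2]-1
pass> p6 X@[5]: -2[3]-1 -5[0]+1*
pass> p7 O@[0] terminal -1; root [18] d10
for X: play -1, pass +1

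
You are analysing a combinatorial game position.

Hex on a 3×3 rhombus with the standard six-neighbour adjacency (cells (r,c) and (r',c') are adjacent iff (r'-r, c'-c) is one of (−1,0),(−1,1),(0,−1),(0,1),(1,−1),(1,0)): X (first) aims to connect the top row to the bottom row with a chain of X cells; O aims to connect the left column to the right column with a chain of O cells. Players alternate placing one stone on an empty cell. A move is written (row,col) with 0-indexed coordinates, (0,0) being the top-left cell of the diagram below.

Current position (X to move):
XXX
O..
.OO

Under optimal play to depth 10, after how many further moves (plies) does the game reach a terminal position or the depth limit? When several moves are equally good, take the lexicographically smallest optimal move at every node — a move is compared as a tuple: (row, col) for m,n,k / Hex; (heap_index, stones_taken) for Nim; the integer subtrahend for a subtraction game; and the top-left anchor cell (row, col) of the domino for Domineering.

PV length from [XXX/O../.OO]: 2 plies

p1 X@[XXX/O../.OO]: (1,1)[XXX/OX./.OO]-1* (1,2)[XXX/O.X/.OO]-1 (2,0)[XXX/O../XOO]-1
p2 O@[XXX/OX./.OO]: (1,2)[XXX/OXO/.OO]-1 (2,0)[XXX/OX./OOO]+1*
p3 X@[XXX/OX./OOO] terminal -1; root [XXX/O../.OO] d10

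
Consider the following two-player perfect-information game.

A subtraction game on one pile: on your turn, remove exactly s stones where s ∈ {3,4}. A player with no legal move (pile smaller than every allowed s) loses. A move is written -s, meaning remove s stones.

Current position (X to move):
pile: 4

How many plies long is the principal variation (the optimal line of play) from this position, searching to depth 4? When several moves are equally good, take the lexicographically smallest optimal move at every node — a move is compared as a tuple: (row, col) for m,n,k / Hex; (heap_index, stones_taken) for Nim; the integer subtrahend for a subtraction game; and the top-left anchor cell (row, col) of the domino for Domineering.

[4] X move#1: -3:+1/1*, -4:+1/0
[1] end (terminal -1, O#2); searched 4 to 4

PV length from [4]: 1 ply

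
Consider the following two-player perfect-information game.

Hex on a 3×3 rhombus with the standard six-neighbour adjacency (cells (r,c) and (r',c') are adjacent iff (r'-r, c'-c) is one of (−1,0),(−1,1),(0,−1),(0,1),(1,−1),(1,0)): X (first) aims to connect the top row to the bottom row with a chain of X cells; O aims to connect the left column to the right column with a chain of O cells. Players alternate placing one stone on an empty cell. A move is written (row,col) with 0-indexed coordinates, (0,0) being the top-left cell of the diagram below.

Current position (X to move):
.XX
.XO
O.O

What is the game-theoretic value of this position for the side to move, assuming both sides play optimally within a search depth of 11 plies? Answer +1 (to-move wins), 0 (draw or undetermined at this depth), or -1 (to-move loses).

value(.XX/.XO/O.O, X) = +1

[.XX/.XO/O.O] X move#1: (0,0):-1/XXX/.XO/O.O, (1,0):-1/.XX/XXO/O.O, (2,1):+1/.XX/.XO/OXO*
[.XX/.XO/OXO] end (terminal -1, O#2); searched .XX/.XO/O.O to 11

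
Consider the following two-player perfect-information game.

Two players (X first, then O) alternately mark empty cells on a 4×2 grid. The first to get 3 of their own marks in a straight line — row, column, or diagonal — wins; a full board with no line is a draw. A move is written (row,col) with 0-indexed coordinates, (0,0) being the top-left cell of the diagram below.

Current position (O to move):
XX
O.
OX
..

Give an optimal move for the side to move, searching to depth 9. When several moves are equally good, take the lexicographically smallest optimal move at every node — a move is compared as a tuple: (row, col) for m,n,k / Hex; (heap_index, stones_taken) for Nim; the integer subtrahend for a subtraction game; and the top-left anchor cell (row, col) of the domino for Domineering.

O's best at [XX/O./OX/..]: (3,0)

ply 1, O at XX/O./OX/.. | (1,1)=+0→XX/OO/OX/..; (3,0)=+1→XX/O./OX/O.*; (3,1)=-1→XX/O./OX/.O
ply 2: XX/O./OX/O. is terminal -1 (X); from XX/O./OX/.. depth 9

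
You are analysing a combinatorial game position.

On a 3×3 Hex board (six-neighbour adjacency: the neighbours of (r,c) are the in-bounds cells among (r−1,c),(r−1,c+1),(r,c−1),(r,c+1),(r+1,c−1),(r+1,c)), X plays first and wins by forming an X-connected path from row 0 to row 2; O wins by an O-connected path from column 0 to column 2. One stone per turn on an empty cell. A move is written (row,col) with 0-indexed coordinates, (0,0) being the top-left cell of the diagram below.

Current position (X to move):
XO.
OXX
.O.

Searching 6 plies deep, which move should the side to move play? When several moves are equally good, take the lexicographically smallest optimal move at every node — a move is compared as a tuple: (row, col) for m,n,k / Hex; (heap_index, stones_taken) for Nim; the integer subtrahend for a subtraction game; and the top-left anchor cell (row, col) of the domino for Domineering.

X's best at [XO./OXX/.O.]: (0,2)

ply 1, X at XO./OXX/.O. | (0,2)=+1→XOX/OXX/.O.*; (2,0)=-1→XO./OXX/XO.; (2,2)=-1→XO./OXX/.OX
ply 2, O at XOX/OXX/.O. | (2,0)=-1→XOX/OXX/OO.*; (2,2)=-1→XOX/OXX/.OO
ply 3, X at XOX/OXX/OO. | (2,2)=+1→XOX/OXX/OOX*
ply 4: XOX/OXX/OOX is terminal -1 (O); from XO./OXX/.O. depth 6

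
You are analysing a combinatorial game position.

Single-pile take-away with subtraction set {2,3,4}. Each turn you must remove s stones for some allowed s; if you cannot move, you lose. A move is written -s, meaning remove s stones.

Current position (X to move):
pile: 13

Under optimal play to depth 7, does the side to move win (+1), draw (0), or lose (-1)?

value(13, X) = -1

p1 X@[13]: -2[11]-1* -3[10]-1 -4[9]-1
p2 O@[11]: -2[9]-1 -3[8]-1 -4[7]+1*
p3 X@[7]: -2[5]-1* -3[4]-1 -4[3]-1
p4 O@[5]: -2[3]-1 -3[2]-1 -4[1]+1*
p5 X@[1] terminal -1; root [13] d7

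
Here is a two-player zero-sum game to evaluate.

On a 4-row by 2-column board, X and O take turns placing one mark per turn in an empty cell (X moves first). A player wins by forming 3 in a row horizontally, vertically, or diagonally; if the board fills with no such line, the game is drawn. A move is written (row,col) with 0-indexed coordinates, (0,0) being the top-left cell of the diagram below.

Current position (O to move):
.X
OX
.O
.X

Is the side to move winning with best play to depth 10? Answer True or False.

p1 O@[.X/OX/.O/.X]: (0,0)[OX/OX/.O/.X]+0 (2,0)[.X/OX/OO/.X]+1* (3,0)[.X/OX/.O/OX]+0
p2 X@[.X/OX/OO/.X]: (0,0)[XX/OX/OO/.X]-1* (3,0)[.X/OX/OO/XX]-1
p3 O@[XX/OX/OO/.X]: (3,0)[XX/OX/OO/OX]+1*
p4 X@[XX/OX/OO/OX] terminal -1; root [.X/OX/.O/.X] d10

O winning at [.X/OX/.O/.X]: True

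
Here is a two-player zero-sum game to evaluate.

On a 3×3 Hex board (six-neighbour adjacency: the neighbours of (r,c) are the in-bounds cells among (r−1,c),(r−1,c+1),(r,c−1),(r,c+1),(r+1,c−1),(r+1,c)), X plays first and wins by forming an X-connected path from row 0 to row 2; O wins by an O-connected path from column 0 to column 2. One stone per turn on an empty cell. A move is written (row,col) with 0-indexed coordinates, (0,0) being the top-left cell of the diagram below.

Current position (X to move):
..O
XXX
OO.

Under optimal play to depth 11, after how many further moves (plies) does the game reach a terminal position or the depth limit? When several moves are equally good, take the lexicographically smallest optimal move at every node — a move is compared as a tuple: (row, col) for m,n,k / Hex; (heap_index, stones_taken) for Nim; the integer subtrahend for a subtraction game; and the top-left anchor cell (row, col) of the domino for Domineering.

PV length from [..O/XXX/OO.]: 3 plies

[..O/XXX/OO.] X move#1: (0,0):-1/X.O/XXX/OO., (0,1):-1/.XO/XXX/OO., (2,2):+1/..O/XXX/OOX*
[..O/XXX/OOX] O move#2: (0,0):-1/O.O/XXX/OOX*, (0,1):-1/.OO/XXX/OOX
[O.O/XXX/OOX] X move#3: (0,1):+1/OXO/XXX/OOX*
[OXO/XXX/OOX] end (terminal -1, O#4); searched ..O/XXX/OO. to 11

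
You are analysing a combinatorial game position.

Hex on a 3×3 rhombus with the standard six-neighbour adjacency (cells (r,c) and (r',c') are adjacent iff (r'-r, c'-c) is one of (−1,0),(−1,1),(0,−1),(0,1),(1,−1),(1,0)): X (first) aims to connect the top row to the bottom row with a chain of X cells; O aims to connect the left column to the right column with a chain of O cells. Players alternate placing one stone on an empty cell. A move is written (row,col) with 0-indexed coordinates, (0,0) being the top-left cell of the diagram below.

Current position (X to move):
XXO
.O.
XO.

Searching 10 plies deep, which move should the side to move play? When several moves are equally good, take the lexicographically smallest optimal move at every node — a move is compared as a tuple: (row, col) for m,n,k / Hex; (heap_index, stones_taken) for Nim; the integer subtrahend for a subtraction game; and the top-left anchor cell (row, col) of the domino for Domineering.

p1 X@[XXO/.O./XO.]: (1,0)[XXO/XO./XO.]+1* (1,2)[XXO/.OX/XO.]-1 (2,2)[XXO/.O./XOX]-1
p2 O@[XXO/XO./XO.] terminal -1; root [XXO/.O./XO.] d10

X's best at [XXO/.O./XO.]: (1,0)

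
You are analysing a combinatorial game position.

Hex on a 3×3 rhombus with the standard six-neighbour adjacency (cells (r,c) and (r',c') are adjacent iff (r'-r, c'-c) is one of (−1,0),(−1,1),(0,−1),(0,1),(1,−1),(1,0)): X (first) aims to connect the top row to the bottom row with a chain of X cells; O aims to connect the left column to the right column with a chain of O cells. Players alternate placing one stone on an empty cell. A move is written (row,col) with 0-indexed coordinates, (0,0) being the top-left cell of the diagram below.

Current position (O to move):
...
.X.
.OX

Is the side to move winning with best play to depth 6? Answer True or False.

[.../.X./.OX] O move#1: (0,0):-1/O../.X./.OX*, (0,1):-1/.O./.X./.OX, (0,2):-1/..O/.X./.OX, (1,0):-1/.../OX./.OX, (1,2):-1/.../.XO/.OX, (2,0):-1/.../.X./OOX
[O../.X./.OX] X move#2: (0,1):+1/OX./.X./.OX*, (0,2):+1/O.X/.X./.OX, (1,0):+1/O../XX./.OX, (1,2):+1/O../.XX/.OX, (2,0):+1/O../.X./XOX
[OX./.X./.OX] O move#3: (0,2):-1/OXO/.X./.OX*, (1,0):-1/OX./OX./.OX, (1,2):-1/OX./.XO/.OX, (2,0):-1/OX./.X./OOX
[OXO/.X./.OX] X move#4: (1,0):+1/OXO/XX./.OX*, (1,2):+1/OXO/.XX/.OX, (2,0):+1/OXO/.X./XOX
[OXO/XX./.OX] O move#5: (1,2):-1/OXO/XXO/.OX*, (2,0):-1/OXO/XX./OOX
[OXO/XXO/.OX] X move#6: (2,0):+1/OXO/XXO/XOX*
[OXO/XXO/XOX] end (terminal -1, O#7); searched .../.X./.OX to 6

O winning at [.../.X./.OX]: False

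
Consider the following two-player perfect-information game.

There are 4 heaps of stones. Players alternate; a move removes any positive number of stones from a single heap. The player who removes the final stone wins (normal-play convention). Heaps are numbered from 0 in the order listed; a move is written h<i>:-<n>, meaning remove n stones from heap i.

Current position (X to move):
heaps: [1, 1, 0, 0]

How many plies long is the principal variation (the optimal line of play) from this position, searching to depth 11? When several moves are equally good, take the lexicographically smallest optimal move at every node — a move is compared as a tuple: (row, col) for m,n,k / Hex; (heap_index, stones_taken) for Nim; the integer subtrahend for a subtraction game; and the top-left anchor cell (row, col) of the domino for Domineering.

[(1,1,0,0)] X move#1: h0:-1:-1/(0,1,0,0)*, h1:-1:-1/(1,0,0,0)
[(0,1,0,0)] O move#2: h1:-1:+1/(0,0,0,0)*
[(0,0,0,0)] end (terminal -1, X#3); searched (1,1,0,0) to 11

PV length from [(1,1,0,0)]: 2 plies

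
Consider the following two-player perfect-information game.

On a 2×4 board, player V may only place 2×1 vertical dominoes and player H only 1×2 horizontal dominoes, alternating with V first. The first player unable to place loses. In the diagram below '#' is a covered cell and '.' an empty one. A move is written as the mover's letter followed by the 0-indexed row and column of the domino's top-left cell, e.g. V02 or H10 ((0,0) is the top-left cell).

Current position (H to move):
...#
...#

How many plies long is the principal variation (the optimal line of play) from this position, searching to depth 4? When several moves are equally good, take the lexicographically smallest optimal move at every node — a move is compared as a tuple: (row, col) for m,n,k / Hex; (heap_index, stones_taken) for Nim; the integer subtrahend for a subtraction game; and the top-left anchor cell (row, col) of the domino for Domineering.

p1 H@[...#/...#]: H00[##.#/...#]+1* H01[.###/...#]+1 H10[...#/##.#]+1 H11[...#/.###]+1
p2 V@[##.#/...#]: V02[####/..##]-1*
p3 H@[####/..##]: H10[####/####]+1*
p4 V@[####/####] terminal -1; root [...#/...#] d4

PV length from [...#/...#]: 3 plies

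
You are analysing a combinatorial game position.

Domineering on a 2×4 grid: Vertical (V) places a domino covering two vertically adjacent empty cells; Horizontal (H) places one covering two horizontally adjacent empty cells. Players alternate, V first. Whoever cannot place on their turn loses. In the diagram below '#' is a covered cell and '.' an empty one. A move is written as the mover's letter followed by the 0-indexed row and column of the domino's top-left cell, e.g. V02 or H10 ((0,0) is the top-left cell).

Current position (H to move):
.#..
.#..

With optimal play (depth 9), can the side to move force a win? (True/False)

p1 H@[.#../.#..]: H02[.###/.#..]+1* H12[.#../.###]+1
p2 V@[.###/.#..]: V00[####/##..]-1*
p3 H@[####/##..]: H12[####/####]+1*
p4 V@[####/####] terminal -1; root [.#../.#..] d9

H winning at [.#../.#..]: True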